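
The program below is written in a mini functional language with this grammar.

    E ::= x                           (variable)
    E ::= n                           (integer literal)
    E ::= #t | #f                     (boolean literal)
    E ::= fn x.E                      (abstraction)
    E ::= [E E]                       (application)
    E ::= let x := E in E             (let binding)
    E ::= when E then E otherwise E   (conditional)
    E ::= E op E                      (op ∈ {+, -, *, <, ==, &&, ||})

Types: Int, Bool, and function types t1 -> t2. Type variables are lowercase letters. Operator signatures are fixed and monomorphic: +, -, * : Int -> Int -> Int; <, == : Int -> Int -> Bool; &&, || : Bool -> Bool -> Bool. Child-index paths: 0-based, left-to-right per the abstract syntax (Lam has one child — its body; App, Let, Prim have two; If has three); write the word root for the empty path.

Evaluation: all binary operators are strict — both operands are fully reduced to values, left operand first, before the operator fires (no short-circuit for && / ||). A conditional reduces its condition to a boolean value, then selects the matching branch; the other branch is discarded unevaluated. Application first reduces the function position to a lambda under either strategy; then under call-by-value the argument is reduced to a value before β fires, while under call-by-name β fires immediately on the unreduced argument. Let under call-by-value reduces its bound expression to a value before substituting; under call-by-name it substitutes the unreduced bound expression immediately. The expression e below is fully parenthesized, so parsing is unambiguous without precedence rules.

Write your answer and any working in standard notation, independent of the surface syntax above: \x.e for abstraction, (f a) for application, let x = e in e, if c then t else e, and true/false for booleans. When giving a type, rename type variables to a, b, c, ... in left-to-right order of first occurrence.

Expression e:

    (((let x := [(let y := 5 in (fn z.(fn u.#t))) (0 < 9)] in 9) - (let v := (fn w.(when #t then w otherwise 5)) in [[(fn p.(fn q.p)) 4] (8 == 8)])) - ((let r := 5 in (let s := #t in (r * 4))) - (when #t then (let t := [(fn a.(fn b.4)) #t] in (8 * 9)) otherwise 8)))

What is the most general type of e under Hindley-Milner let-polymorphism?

Answer: Int

Trace:
let y : Int
\u._ : b -> Bool
\z._ : a -> b -> Bool
  unify Int ~ Int
  unify Int ~ Int
  unify a -> b -> Bool ~ Bool -> c
  unify a ~ Bool
  unify b -> Bool ~ c
_ _ : b -> Bool
let x : forall. b -> Bool
  unify Int ~ Int
  unify Bool ~ Bool
w : d
  unify d ~ Int
\w._ : Int -> Int
let v : Int -> Int
p : e
\q._ : f -> e
\p._ : e -> f -> e
  unify e -> f -> e ~ Int -> g
  unify e ~ Int
  unify f -> Int ~ g
_ _ : f -> Int
  unify Int ~ Int
  unify Int ~ Int
  unify f -> Int ~ Bool -> h
  unify f ~ Bool
  unify Int ~ h
_ _ : Int
  unify Int ~ Int
  unify Int ~ Int
let r : Int
let s : Bool
r : Int
  unify Int ~ Int
  unify Int ~ Int
  unify Int ~ Int
  unify Bool ~ Bool
\b._ : j -> Int
\a._ : i -> j -> Int
  unify i -> j -> Int ~ Bool -> k
  unify i ~ Bool
  unify j -> Int ~ k
_ _ : j -> Int
let t : forall. j -> Int
  unify Int ~ Int
  unify Int ~ Int
  unify Int ~ Int
  unify Int ~ Int
  unify Int ~ Int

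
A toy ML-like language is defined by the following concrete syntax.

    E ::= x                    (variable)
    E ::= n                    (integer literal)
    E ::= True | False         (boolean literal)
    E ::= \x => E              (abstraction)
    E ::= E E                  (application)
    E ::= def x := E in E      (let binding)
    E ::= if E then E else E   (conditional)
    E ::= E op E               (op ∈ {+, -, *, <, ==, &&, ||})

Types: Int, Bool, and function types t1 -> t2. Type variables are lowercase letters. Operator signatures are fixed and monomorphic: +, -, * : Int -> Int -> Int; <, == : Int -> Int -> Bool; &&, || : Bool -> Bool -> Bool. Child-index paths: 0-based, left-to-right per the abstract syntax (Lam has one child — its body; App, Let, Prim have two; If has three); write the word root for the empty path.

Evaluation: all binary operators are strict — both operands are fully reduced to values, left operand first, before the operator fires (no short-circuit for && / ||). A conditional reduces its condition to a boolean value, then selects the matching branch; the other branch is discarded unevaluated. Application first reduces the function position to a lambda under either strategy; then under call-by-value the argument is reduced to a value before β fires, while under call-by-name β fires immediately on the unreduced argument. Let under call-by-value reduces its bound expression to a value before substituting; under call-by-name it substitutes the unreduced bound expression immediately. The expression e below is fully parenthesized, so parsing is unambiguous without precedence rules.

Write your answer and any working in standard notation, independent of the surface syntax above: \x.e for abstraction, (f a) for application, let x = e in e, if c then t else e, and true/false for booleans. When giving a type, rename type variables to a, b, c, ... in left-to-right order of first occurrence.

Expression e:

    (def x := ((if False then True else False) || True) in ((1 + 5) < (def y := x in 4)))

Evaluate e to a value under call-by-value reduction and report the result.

Derivation:
step 0: (let x = ((if false then true else false) || true) in ((1 + 5) < (let y = x in 4)))
step 1: [if@0.0] (let x = (false || true) in ((1 + 5) < (let y = x in 4)))
step 2: [delta@0] (let x = true in ((1 + 5) < (let y = x in 4)))
step 3: [let@root] ((1 + 5) < (let y = true in 4))
step 4: [delta@0] (6 < (let y = true in 4))
step 5: [let@1] (6 < 4)
step 6: [delta@root] false

Answer: false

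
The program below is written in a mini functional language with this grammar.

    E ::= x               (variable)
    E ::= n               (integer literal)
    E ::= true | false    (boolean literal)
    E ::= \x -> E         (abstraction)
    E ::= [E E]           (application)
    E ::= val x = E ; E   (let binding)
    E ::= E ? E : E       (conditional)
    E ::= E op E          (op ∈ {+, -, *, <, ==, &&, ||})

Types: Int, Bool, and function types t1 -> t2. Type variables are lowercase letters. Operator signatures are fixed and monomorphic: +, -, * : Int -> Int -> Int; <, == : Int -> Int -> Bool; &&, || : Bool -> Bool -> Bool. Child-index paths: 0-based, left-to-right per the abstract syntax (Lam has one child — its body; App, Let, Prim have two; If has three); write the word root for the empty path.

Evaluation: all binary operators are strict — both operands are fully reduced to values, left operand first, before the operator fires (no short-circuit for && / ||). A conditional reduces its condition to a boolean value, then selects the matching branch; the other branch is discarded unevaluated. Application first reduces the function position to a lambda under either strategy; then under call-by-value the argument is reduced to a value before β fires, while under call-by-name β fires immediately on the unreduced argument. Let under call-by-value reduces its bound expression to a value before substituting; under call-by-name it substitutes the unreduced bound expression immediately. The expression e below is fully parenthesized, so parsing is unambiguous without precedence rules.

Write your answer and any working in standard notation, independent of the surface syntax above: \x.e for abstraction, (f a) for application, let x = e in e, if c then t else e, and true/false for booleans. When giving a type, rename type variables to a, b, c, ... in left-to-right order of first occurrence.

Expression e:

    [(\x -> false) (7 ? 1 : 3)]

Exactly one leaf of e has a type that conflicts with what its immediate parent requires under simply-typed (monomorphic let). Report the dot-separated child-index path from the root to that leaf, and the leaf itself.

Trace:
\x._ : a -> Bool
  unify Int ~ Bool
  FAIL: mismatch Int ~ Bool

Answer: 1.0 : 7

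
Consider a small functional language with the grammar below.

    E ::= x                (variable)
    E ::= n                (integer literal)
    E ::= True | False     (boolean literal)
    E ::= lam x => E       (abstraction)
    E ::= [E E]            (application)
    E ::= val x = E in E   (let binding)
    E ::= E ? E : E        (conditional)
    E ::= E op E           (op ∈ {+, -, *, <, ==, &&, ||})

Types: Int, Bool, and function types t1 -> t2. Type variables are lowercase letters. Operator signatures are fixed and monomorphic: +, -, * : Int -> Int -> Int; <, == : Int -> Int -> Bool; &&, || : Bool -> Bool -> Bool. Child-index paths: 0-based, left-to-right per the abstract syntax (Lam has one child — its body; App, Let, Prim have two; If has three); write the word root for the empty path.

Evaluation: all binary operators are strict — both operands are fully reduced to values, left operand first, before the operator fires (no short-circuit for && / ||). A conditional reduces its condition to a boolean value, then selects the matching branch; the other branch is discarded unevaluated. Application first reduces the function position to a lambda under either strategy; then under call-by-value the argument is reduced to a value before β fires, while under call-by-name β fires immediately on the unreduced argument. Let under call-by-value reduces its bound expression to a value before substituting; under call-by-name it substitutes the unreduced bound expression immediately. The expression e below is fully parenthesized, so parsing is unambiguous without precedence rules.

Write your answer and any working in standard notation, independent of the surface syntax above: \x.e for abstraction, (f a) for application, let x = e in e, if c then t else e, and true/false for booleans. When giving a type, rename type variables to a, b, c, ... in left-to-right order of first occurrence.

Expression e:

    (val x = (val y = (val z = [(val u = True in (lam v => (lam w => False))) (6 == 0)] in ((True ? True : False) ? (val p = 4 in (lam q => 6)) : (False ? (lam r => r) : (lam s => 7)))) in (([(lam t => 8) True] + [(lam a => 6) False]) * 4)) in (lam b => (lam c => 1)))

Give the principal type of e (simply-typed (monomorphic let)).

Answer: a -> b -> Int

Working:
let u : Bool
\w._ : b -> Bool
\v._ : a -> b -> Bool
  unify Int ~ Int
  unify Int ~ Int
  unify a -> b -> Bool ~ Bool -> c
  unify a ~ Bool
  unify b -> Bool ~ c
_ _ : b -> Bool
let z : b -> Bool
  unify Bool ~ Bool
  unify Bool ~ Bool
  unify Bool ~ Bool
let p : Int
\q._ : d -> Int
  unify Bool ~ Bool
r : e
\r._ : e -> e
\s._ : f -> Int
  unify e -> e ~ f -> Int
  unify e ~ f
  unify f ~ Int
  unify d -> Int ~ Int -> Int
  unify d ~ Int
  unify Int ~ Int
let y : Int -> Int
\t._ : g -> Int
  unify g -> Int ~ Bool -> h
  unify g ~ Bool
  unify Int ~ h
_ _ : Int
  unify Int ~ Int
\a._ : i -> Int
  unify i -> Int ~ Bool -> j
  unify i ~ Bool
  unify Int ~ j
_ _ : Int
  unify Int ~ Int
  unify Int ~ Int
  unify Int ~ Int
let x : Int
\c._ : l -> Int
\b._ : k -> l -> Int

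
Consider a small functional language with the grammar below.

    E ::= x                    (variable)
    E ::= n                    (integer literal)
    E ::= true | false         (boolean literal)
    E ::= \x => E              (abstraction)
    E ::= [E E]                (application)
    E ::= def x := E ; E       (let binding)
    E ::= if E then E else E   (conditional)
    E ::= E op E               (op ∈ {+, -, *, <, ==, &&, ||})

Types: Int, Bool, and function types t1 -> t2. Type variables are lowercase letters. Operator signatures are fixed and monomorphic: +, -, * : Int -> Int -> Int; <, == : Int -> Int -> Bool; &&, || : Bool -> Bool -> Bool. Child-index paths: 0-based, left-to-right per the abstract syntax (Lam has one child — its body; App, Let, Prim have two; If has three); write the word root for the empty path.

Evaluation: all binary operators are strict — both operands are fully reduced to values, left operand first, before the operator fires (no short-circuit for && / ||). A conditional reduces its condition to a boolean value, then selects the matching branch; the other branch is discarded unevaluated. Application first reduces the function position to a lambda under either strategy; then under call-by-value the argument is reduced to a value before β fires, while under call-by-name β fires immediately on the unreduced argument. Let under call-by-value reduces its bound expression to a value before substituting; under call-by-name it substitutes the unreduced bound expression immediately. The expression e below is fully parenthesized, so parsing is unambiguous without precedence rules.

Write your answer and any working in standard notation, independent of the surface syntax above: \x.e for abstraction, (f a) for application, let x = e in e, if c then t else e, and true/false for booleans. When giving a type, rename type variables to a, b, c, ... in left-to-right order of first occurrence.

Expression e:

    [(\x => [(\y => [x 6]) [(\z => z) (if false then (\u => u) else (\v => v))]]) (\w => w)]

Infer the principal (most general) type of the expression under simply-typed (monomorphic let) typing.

Answer: Int

Trace:
x : a
  unify a ~ Int -> c
_ _ : c
\y._ : b -> c
z : d
\z._ : d -> d
  unify Bool ~ Bool
u : e
\u._ : e -> e
v : f
\v._ : f -> f
  unify e -> e ~ f -> f
  unify e ~ f
  unify f ~ f
  unify d -> d ~ (f -> f) -> g
  unify d ~ f -> f
  unify f -> f ~ g
_ _ : f -> f
  unify b -> c ~ (f -> f) -> h
  unify b ~ f -> f
  unify c ~ h
_ _ : h
\x._ : (Int -> h) -> h
w : i
\w._ : i -> i
  unify (Int -> h) -> h ~ (i -> i) -> j
  unify Int -> h ~ i -> i
  unify Int ~ i
  unify h ~ Int
  unify Int ~ j
_ _ : Int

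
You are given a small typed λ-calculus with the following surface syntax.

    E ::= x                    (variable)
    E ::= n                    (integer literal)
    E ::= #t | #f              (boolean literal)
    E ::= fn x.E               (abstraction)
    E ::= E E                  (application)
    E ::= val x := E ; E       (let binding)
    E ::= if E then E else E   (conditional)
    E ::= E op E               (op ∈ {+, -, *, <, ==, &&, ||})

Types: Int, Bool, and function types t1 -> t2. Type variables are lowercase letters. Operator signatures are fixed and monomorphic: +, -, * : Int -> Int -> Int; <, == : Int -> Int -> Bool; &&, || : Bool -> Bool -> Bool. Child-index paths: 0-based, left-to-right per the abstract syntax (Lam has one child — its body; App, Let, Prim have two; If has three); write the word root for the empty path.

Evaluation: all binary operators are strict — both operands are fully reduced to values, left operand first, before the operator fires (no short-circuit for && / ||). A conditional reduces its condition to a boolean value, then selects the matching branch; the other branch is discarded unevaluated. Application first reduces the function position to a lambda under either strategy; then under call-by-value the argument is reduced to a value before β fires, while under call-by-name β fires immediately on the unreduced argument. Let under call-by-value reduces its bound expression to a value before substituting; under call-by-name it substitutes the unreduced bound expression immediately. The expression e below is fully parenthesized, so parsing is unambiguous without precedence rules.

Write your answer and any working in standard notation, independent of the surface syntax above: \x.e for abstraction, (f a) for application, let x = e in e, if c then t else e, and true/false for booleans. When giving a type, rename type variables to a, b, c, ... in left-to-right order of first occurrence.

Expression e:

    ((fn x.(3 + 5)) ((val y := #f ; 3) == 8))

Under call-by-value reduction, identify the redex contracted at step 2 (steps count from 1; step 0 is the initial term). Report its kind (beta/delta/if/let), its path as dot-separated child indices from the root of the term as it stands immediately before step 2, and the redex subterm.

Answer: delta at 1 : (3 == 8)

Trace:
step 0: ((\x.(3 + 5)) ((let y = false in 3) == 8))
step 1: [let@1.0] ((\x.(3 + 5)) (3 == 8))
step 2: [delta@1] ((\x.(3 + 5)) false)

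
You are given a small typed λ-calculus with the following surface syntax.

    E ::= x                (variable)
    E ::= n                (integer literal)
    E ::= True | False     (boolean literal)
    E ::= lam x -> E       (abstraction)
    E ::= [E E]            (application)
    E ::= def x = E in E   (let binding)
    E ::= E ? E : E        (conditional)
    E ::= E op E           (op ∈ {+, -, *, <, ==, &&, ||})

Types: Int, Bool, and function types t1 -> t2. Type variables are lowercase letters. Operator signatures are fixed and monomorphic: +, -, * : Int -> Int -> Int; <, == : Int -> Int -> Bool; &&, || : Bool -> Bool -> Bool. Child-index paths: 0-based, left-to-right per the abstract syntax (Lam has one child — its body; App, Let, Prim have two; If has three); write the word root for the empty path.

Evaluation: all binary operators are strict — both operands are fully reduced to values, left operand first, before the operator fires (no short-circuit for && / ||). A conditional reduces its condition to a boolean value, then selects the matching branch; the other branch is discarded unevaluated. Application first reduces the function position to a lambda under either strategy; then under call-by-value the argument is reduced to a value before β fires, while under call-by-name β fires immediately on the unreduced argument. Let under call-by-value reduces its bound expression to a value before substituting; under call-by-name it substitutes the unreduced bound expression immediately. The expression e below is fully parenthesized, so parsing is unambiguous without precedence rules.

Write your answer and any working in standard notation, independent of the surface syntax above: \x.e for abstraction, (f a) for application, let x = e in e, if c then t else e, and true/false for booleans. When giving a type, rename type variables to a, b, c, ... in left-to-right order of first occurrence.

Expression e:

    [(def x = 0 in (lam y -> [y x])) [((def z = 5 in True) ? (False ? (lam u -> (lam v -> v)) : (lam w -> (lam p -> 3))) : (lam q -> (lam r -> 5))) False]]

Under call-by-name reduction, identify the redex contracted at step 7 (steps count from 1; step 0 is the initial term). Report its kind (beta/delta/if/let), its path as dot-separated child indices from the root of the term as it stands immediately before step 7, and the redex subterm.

Derivation:
step 0: ((let x = 0 in (\y.(y x))) ((if (let z = 5 in true) then (if false then (\u.(\v.v)) else (\w.(\p.3))) else (\q.(\r.5))) false))
step 1: [let@0] ((\y.(y 0)) ((if (let z = 5 in true) then (if false then (\u.(\v.v)) else (\w.(\p.3))) else (\q.(\r.5))) false))
step 2: [beta@root] (((if (let z = 5 in true) then (if false then (\u.(\v.v)) else (\w.(\p.3))) else (\q.(\r.5))) false) 0)
step 3: [let@0.0.0] (((if true then (if false then (\u.(\v.v)) else (\w.(\p.3))) else (\q.(\r.5))) false) 0)
step 4: [if@0.0] (((if false then (\u.(\v.v)) else (\w.(\p.3))) false) 0)
step 5: [if@0.0] (((\w.(\p.3)) false) 0)
step 6: [beta@0] ((\p.3) 0)
step 7: [beta@root] 3

Answer: beta at root : ((\p.3) 0)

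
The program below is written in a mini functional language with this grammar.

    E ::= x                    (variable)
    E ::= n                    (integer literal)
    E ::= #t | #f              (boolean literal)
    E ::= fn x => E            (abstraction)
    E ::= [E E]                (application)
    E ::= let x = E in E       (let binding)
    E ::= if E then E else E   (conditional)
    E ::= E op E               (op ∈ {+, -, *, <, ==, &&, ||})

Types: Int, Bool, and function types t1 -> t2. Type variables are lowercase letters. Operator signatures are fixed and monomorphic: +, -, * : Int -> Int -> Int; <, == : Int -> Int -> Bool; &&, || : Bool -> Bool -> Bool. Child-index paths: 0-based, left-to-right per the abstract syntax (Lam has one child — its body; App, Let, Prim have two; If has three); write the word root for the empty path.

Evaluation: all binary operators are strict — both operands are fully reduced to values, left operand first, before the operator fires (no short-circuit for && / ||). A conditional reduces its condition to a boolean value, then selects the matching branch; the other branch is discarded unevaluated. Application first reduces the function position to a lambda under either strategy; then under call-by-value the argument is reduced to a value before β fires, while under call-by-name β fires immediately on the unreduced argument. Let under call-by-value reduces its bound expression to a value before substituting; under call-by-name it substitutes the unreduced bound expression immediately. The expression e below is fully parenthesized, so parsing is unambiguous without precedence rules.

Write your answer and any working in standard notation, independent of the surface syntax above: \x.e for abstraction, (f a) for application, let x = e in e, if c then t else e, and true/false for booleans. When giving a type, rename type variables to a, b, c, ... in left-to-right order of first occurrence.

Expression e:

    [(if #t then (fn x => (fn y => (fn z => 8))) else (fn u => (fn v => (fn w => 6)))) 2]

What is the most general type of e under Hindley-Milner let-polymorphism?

Answer: a -> b -> Int

Working:
  unify Bool ~ Bool
\z._ : c -> Int
\y._ : b -> c -> Int
\x._ : a -> b -> c -> Int
\w._ : f -> Int
\v._ : e -> f -> Int
\u._ : d -> e -> f -> Int
  unify a -> b -> c -> Int ~ d -> e -> f -> Int
  unify a ~ d
  unify b -> c -> Int ~ e -> f -> Int
  unify b ~ e
  unify c -> Int ~ f -> Int
  unify c ~ f
  unify Int ~ Int
  unify d -> e -> f -> Int ~ Int -> g
  unify d ~ Int
  unify e -> f -> Int ~ g
_ _ : e -> f -> Int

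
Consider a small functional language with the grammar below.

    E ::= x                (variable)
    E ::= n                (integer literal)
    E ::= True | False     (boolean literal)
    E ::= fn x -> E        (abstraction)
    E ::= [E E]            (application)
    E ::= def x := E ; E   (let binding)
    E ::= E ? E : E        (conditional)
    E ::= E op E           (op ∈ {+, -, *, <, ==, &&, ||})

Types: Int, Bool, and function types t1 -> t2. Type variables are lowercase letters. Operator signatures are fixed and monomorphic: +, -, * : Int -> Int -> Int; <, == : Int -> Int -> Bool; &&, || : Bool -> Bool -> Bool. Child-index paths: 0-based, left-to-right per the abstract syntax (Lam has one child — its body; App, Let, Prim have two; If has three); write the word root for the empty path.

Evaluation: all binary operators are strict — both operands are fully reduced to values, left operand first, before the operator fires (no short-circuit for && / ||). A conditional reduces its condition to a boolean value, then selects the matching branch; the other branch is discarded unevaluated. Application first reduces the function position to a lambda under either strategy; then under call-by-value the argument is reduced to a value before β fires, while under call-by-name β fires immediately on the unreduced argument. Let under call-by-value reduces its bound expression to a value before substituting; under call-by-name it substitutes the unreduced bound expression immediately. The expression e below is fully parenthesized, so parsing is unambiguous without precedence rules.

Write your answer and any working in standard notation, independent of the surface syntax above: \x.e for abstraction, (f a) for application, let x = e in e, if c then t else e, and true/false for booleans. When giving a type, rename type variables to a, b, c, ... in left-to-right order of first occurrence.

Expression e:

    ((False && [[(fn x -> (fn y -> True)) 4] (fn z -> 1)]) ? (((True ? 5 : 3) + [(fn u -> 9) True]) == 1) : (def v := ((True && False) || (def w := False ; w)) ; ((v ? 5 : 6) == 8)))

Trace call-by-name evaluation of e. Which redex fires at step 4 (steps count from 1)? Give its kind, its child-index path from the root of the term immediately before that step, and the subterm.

Answer: if at root : (if false then (((if true then 5 else 3) + ((\u.9) true)) == 1) else (let v = ((true && false) || (let w = false in w)) in ((if v then 5 else 6) == 8)))

Working:
step 0: (if (false && (((\x.(\y.true)) 4) (\z.1))) then (((if true then 5 else 3) + ((\u.9) true)) == 1) else (let v = ((true && false) || (let w = false in w)) in ((if v then 5 else 6) == 8)))
step 1: [beta@0.1.0] (if (false && ((\y.true) (\z.1))) then (((if true then 5 else 3) + ((\u.9) true)) == 1) else (let v = ((true && false) || (let w = false in w)) in ((if v then 5 else 6) == 8)))
step 2: [beta@0.1] (if (false && true) then (((if true then 5 else 3) + ((\u.9) true)) == 1) else (let v = ((true && false) || (let w = false in w)) in ((if v then 5 else 6) == 8)))
step 3: [delta@0] (if false then (((if true then 5 else 3) + ((\u.9) true)) == 1) else (let v = ((true && false) || (let w = false in w)) in ((if v then 5 else 6) == 8)))
step 4: [if@root] (let v = ((true && false) || (let w = false in w)) in ((if v then 5 else 6) == 8))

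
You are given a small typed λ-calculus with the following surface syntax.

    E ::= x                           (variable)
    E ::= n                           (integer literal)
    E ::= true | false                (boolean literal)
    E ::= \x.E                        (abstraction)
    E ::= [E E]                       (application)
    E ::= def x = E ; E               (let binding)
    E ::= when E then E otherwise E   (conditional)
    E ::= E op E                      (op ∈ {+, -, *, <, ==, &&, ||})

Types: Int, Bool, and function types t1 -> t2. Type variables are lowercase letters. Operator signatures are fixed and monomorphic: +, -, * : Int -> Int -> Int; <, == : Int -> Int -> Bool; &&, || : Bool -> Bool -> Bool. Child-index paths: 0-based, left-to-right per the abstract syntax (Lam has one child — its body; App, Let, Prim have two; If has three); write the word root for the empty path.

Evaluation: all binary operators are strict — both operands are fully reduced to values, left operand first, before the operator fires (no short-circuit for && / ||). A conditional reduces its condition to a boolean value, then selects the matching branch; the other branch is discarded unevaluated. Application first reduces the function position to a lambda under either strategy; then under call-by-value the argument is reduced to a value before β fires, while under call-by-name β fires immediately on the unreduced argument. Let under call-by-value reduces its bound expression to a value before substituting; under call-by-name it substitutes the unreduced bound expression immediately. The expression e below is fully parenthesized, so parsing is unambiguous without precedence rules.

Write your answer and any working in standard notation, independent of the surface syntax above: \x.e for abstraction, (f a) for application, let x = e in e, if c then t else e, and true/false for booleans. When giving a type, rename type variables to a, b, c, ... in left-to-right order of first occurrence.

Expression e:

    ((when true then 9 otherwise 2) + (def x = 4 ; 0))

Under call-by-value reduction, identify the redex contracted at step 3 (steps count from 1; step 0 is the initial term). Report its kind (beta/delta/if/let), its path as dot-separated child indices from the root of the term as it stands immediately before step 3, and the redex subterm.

Trace:
step 0: ((if true then 9 else 2) + (let x = 4 in 0))
step 1: [if@0] (9 + (let x = 4 in 0))
step 2: [let@1] (9 + 0)
step 3: [delta@root] 9

Answer: delta at root : (9 + 0)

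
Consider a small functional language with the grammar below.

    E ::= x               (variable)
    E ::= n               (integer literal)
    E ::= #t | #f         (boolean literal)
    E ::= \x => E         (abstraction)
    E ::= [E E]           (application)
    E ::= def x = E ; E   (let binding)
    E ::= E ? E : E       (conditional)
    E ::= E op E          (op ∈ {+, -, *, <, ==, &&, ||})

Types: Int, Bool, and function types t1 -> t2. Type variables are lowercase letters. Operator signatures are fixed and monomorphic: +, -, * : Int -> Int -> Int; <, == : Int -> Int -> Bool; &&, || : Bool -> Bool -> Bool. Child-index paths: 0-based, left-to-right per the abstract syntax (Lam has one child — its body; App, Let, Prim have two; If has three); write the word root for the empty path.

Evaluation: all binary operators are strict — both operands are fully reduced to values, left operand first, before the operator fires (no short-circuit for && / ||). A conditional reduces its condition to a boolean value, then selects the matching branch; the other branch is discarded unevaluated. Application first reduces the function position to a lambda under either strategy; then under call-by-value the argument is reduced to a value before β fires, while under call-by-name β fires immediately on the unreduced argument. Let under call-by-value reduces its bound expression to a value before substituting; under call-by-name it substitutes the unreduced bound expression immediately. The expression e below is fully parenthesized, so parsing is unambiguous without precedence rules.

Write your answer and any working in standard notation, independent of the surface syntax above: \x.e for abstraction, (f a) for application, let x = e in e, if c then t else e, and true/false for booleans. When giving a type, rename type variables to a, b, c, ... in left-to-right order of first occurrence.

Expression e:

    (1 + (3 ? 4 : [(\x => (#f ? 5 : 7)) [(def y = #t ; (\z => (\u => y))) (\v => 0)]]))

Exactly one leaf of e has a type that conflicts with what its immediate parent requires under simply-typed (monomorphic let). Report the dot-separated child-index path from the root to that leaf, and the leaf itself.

Working:
  unify Int ~ Int
  unify Int ~ Bool
  FAIL: mismatch Int ~ Bool

Answer: 1.0 : 3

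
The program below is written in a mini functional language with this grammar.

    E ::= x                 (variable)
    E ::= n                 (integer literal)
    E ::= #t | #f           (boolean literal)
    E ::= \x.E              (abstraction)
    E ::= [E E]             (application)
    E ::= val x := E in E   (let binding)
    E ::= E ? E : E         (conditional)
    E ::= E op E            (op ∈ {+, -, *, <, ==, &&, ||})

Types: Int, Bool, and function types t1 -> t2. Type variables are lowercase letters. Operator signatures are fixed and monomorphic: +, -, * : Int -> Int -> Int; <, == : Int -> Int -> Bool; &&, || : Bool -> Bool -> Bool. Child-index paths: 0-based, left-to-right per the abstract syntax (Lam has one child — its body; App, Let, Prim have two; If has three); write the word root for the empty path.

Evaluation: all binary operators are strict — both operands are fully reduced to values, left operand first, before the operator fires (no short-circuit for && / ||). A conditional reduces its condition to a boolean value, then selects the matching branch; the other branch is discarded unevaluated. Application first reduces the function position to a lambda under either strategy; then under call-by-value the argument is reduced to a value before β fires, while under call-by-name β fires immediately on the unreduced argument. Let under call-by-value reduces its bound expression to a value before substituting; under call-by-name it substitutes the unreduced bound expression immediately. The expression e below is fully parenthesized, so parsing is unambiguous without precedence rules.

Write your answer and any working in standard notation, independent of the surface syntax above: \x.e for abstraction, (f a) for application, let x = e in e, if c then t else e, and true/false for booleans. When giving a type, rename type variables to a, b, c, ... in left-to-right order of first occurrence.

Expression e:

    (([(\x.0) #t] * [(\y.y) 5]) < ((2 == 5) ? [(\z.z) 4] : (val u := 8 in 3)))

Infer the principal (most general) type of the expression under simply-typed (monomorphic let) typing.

Answer: Bool

Trace:
\x._ : a -> Int
  unify a -> Int ~ Bool -> b
  unify a ~ Bool
  unify Int ~ b
_ _ : Int
  unify Int ~ Int
y : c
\y._ : c -> c
  unify c -> c ~ Int -> d
  unify c ~ Int
  unify Int ~ d
_ _ : Int
  unify Int ~ Int
  unify Int ~ Int
  unify Int ~ Int
  unify Int ~ Int
  unify Bool ~ Bool
z : e
\z._ : e -> e
  unify e -> e ~ Int -> f
  unify e ~ Int
  unify Int ~ f
_ _ : Int
let u : Int
  unify Int ~ Int
  unify Int ~ Int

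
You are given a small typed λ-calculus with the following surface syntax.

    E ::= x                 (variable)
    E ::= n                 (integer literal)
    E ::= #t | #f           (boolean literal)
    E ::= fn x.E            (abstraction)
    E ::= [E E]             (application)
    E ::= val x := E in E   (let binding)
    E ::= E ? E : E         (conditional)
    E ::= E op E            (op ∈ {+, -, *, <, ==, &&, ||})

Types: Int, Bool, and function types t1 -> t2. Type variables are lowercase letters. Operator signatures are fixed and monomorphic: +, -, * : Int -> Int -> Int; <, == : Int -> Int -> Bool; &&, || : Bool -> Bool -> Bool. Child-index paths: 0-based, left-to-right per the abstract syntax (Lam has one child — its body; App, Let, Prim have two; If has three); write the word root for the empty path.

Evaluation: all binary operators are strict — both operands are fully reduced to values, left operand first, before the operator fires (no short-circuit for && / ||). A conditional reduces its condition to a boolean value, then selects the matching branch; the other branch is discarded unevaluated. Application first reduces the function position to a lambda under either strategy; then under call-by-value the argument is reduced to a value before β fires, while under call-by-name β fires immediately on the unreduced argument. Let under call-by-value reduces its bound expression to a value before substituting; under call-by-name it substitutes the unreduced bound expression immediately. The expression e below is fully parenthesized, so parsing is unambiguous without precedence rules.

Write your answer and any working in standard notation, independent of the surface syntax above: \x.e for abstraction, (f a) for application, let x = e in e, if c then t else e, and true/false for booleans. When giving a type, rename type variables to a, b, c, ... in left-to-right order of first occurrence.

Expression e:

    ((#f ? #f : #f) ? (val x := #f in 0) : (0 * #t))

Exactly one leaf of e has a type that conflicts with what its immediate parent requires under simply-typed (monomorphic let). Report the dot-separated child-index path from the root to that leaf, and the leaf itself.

Working:
  unify Bool ~ Bool
  unify Bool ~ Bool
  unify Bool ~ Bool
let x : Bool
  unify Int ~ Int
  unify Bool ~ Int
  FAIL: mismatch Bool ~ Int

Answer: 2.1 : true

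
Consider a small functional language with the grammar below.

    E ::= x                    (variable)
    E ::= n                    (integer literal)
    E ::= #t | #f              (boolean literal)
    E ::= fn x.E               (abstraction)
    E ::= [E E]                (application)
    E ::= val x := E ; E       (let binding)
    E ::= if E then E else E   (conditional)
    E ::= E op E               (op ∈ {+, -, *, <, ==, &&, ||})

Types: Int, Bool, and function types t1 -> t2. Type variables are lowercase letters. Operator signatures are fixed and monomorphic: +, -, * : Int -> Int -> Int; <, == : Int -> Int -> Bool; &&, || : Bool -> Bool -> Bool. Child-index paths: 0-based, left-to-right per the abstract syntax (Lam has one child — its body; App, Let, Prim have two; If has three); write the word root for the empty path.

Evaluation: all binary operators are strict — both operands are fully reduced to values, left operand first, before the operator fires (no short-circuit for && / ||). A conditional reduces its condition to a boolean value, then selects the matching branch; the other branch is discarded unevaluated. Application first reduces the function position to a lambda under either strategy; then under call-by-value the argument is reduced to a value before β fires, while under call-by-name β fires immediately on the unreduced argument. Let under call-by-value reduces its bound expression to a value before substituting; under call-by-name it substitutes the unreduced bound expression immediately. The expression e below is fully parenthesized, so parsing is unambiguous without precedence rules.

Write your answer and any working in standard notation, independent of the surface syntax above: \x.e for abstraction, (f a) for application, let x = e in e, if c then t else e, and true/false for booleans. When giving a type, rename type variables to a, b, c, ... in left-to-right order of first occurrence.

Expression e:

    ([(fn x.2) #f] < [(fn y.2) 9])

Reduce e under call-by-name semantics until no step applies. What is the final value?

Answer: false

Trace:
step 0: (((\x.2) false) < ((\y.2) 9))
step 1: [beta@0] (2 < ((\y.2) 9))
step 2: [beta@1] (2 < 2)
step 3: [delta@root] false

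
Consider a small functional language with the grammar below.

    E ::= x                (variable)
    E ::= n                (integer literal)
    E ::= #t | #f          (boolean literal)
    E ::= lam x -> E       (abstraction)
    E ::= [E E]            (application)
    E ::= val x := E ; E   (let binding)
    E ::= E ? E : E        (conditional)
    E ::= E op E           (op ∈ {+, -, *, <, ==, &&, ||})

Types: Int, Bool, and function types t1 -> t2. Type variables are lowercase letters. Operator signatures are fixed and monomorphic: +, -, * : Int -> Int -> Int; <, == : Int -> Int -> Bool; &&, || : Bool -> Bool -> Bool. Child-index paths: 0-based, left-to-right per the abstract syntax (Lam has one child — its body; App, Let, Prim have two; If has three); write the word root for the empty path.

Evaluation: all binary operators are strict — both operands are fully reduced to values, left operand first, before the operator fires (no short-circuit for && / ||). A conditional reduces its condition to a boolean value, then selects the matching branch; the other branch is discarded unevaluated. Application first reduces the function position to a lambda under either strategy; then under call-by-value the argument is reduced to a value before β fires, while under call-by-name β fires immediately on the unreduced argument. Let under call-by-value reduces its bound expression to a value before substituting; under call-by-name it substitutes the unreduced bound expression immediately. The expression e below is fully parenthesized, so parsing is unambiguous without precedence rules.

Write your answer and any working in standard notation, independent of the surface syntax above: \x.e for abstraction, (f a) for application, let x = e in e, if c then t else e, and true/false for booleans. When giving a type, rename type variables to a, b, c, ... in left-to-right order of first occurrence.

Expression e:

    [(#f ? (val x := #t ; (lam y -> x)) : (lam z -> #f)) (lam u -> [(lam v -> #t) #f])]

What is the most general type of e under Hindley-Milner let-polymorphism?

Derivation:
  unify Bool ~ Bool
let x : Bool
x : Bool
\y._ : a -> Bool
\z._ : b -> Bool
  unify a -> Bool ~ b -> Bool
  unify a ~ b
  unify Bool ~ Bool
\v._ : d -> Bool
  unify d -> Bool ~ Bool -> e
  unify d ~ Bool
  unify Bool ~ e
_ _ : Bool
\u._ : c -> Bool
  unify b -> Bool ~ (c -> Bool) -> f
  unify b ~ c -> Bool
  unify Bool ~ f
_ _ : Bool

Answer: Bool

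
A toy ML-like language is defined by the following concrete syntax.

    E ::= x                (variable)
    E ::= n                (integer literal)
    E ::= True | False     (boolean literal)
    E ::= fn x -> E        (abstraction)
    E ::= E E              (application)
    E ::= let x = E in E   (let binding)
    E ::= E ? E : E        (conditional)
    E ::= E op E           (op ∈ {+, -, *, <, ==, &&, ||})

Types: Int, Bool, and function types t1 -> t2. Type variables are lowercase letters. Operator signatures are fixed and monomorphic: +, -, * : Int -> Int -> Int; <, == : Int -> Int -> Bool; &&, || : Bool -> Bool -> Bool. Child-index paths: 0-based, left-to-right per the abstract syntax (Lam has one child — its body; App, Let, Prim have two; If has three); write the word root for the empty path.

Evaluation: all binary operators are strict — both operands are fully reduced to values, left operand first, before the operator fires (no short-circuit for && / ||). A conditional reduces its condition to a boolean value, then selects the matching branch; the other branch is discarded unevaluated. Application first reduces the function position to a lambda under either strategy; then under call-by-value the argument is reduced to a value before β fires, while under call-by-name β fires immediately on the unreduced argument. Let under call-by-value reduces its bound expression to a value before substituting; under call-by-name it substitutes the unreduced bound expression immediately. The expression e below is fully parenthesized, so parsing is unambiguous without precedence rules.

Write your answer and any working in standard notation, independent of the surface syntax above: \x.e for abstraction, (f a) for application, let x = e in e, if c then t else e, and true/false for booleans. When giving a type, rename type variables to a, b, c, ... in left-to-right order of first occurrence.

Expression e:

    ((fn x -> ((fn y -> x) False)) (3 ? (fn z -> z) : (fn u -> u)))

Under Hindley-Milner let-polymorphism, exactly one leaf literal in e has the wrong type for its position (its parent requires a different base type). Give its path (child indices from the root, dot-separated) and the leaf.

Answer: 1.0 : 3

Trace:
x : a
\y._ : b -> a
  unify b -> a ~ Bool -> c
  unify b ~ Bool
  unify a ~ c
_ _ : c
\x._ : c -> c
  unify Int ~ Bool
  FAIL: mismatch Int ~ Bool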